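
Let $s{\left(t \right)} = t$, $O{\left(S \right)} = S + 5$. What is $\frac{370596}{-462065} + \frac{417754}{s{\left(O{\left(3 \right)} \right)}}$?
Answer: $\frac{96513268621}{1848260} \approx 52218.0$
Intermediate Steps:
$O{\left(S \right)} = 5 + S$
$\frac{370596}{-462065} + \frac{417754}{s{\left(O{\left(3 \right)} \right)}} = \frac{370596}{-462065} + \frac{417754}{5 + 3} = 370596 \left(- \frac{1}{462065}\right) + \frac{417754}{8} = - \frac{370596}{462065} + 417754 \cdot \frac{1}{8} = - \frac{370596}{462065} + \frac{208877}{4} = \frac{96513268621}{1848260}$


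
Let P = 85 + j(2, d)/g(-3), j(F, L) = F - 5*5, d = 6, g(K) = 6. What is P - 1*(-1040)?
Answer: 6727/6 ≈ 1121.2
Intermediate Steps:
j(F, L) = -25 + F (j(F, L) = F - 1*25 = F - 25 = -25 + F)
P = 487/6 (P = 85 + (-25 + 2)/6 = 85 - 23*⅙ = 85 - 23/6 = 487/6 ≈ 81.167)
P - 1*(-1040) = 487/6 - 1*(-1040) = 487/6 + 1040 = 6727/6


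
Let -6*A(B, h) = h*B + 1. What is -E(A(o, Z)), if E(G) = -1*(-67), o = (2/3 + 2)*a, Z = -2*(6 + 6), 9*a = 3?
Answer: -67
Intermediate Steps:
a = ⅓ (a = (⅑)*3 = ⅓ ≈ 0.33333)
Z = -24 (Z = -2*12 = -24)
o = 8/9 (o = (2/3 + 2)*(⅓) = (2*(⅓) + 2)*(⅓) = (⅔ + 2)*(⅓) = (8/3)*(⅓) = 8/9 ≈ 0.88889)
A(B, h) = -⅙ - B*h/6 (A(B, h) = -(h*B + 1)/6 = -(B*h + 1)/6 = -(1 + B*h)/6 = -⅙ - B*h/6)
E(G) = 67
-E(A(o, Z)) = -1*67 = -67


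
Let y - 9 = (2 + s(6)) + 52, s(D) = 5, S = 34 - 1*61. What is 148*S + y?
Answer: -3928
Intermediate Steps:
S = -27 (S = 34 - 61 = -27)
y = 68 (y = 9 + ((2 + 5) + 52) = 9 + (7 + 52) = 9 + 59 = 68)
148*S + y = 148*(-27) + 68 = -3996 + 68 = -3928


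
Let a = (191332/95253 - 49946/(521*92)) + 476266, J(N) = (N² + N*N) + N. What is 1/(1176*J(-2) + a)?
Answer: 2282833398/1103345810297699 ≈ 2.0690e-6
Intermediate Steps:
J(N) = N + 2*N² (J(N) = (N² + N²) + N = 2*N² + N = N + 2*N²)
a = 1087238137841411/2282833398 (a = (191332*(1/95253) - 49946/47932) + 476266 = (191332/95253 - 49946*1/47932) + 476266 = (191332/95253 - 24973/23966) + 476266 = 2206709543/2282833398 + 476266 = 1087238137841411/2282833398 ≈ 4.7627e+5)
1/(1176*J(-2) + a) = 1/(1176*(-2*(1 + 2*(-2))) + 1087238137841411/2282833398) = 1/(1176*(-2*(1 - 4)) + 1087238137841411/2282833398) = 1/(1176*(-2*(-3)) + 1087238137841411/2282833398) = 1/(1176*6 + 1087238137841411/2282833398) = 1/(7056 + 1087238137841411/2282833398) = 1/(1103345810297699/2282833398) = 2282833398/1103345810297699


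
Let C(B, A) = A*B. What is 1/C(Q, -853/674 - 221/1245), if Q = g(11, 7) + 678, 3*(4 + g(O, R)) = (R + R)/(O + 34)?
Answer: -56641275/55100146378 ≈ -0.0010280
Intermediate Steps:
g(O, R) = -4 + 2*R/(3*(34 + O)) (g(O, R) = -4 + ((R + R)/(O + 34))/3 = -4 + ((2*R)/(34 + O))/3 = -4 + (2*R/(34 + O))/3 = -4 + 2*R/(3*(34 + O)))
Q = 91004/135 (Q = 2*(-204 + 7 - 6*11)/(3*(34 + 11)) + 678 = (⅔)*(-204 + 7 - 66)/45 + 678 = (⅔)*(1/45)*(-263) + 678 = -526/135 + 678 = 91004/135 ≈ 674.10)
1/C(Q, -853/674 - 221/1245) = 1/((-853/674 - 221/1245)*(91004/135)) = 1/(-1210939/839130*91004/135) = 1/(-55100146378/56641275) = -56641275/55100146378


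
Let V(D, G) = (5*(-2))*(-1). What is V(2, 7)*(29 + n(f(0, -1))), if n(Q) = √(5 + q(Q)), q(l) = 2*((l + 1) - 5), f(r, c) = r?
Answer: 290 + 10*I*√3 ≈ 290.0 + 17.32*I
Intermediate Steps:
q(l) = -8 + 2*l (q(l) = 2*((1 + l) - 5) = 2*(-4 + l) = -8 + 2*l)
V(D, G) = 10 (V(D, G) = -10*(-1) = 10)
n(Q) = √(-3 + 2*Q) (n(Q) = √(5 + (-8 + 2*Q)) = √(-3 + 2*Q))
V(2, 7)*(29 + n(f(0, -1))) = 10*(29 + √(-3 + 2*0)) = 10*(29 + √(-3 + 0)) = 10*(29 + √(-3)) = 10*(29 + I*√3) = 290 + 10*I*√3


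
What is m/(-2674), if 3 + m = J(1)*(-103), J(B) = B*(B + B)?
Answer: 209/2674 ≈ 0.078160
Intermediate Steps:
J(B) = 2*B**2 (J(B) = B*(2*B) = 2*B**2)
m = -209 (m = -3 + (2*1**2)*(-103) = -3 + (2*1)*(-103) = -3 + 2*(-103) = -3 - 206 = -209)
m/(-2674) = -209/(-2674) = -209*(-1/2674) = 209/2674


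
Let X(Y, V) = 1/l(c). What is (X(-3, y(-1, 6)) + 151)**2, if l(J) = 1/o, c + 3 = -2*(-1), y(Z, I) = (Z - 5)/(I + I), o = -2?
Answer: 22201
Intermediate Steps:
y(Z, I) = (-5 + Z)/(2*I) (y(Z, I) = (-5 + Z)/((2*I)) = (-5 + Z)*(1/(2*I)) = (-5 + Z)/(2*I))
c = -1 (c = -3 - 2*(-1) = -3 + 2 = -1)
l(J) = -1/2 (l(J) = 1/(-2) = -1/2)
X(Y, V) = -2 (X(Y, V) = 1/(-1/2) = -2)
(X(-3, y(-1, 6)) + 151)**2 = (-2 + 151)**2 = 149**2 = 22201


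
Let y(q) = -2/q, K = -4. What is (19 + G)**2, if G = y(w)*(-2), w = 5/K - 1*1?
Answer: 24025/81 ≈ 296.60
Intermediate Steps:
w = -9/4 (w = 5/(-4) - 1*1 = 5*(-1/4) - 1 = -5/4 - 1 = -9/4 ≈ -2.2500)
G = -16/9 (G = -2/(-9/4)*(-2) = -2*(-4/9)*(-2) = (8/9)*(-2) = -16/9 ≈ -1.7778)
(19 + G)**2 = (19 - 16/9)**2 = (155/9)**2 = 24025/81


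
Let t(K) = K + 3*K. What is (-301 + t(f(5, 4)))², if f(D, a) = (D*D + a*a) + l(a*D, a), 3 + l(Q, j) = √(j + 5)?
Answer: 18769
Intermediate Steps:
l(Q, j) = -3 + √(5 + j) (l(Q, j) = -3 + √(j + 5) = -3 + √(5 + j))
f(D, a) = -3 + D² + a² + √(5 + a) (f(D, a) = (D*D + a*a) + (-3 + √(5 + a)) = (D² + a²) + (-3 + √(5 + a)) = -3 + D² + a² + √(5 + a))
t(K) = 4*K
(-301 + t(f(5, 4)))² = (-301 + 4*(-3 + 5² + 4² + √(5 + 4)))² = (-301 + 4*(-3 + 25 + 16 + √9))² = (-301 + 4*(-3 + 25 + 16 + 3))² = (-301 + 4*41)² = (-301 + 164)² = (-137)² = 18769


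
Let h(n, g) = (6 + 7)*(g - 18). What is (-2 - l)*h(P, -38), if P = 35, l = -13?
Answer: -8008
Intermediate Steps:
h(n, g) = -234 + 13*g (h(n, g) = 13*(-18 + g) = -234 + 13*g)
(-2 - l)*h(P, -38) = (-2 - 1*(-13))*(-234 + 13*(-38)) = (-2 + 13)*(-234 - 494) = 11*(-728) = -8008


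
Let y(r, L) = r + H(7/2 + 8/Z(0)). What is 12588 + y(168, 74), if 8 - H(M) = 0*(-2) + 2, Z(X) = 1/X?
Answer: 12762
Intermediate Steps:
H(M) = 6 (H(M) = 8 - (0*(-2) + 2) = 8 - (0 + 2) = 8 - 1*2 = 8 - 2 = 6)
y(r, L) = 6 + r (y(r, L) = r + 6 = 6 + r)
12588 + y(168, 74) = 12588 + (6 + 168) = 12588 + 174 = 12762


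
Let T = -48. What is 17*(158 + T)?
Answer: 1870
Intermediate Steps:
17*(158 + T) = 17*(158 - 48) = 17*110 = 1870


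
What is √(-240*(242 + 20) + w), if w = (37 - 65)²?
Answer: 4*I*√3881 ≈ 249.19*I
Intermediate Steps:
w = 784 (w = (-28)² = 784)
√(-240*(242 + 20) + w) = √(-240*(242 + 20) + 784) = √(-240*262 + 784) = √(-62880 + 784) = √(-62096) = 4*I*√3881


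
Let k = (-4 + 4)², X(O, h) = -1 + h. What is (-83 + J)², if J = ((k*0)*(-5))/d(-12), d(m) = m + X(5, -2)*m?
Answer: 6889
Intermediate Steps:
k = 0 (k = 0² = 0)
d(m) = -2*m (d(m) = m + (-1 - 2)*m = m - 3*m = -2*m)
J = 0 (J = ((0*0)*(-5))/((-2*(-12))) = (0*(-5))/24 = 0*(1/24) = 0)
(-83 + J)² = (-83 + 0)² = (-83)² = 6889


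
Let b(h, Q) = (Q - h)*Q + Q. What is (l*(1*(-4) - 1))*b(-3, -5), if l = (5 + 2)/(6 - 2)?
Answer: -175/4 ≈ -43.750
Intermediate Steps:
b(h, Q) = Q + Q*(Q - h) (b(h, Q) = Q*(Q - h) + Q = Q + Q*(Q - h))
l = 7/4 ≈ 1.7500
(l*(1*(-4) - 1))*b(-3, -5) = (7*(1*(-4) - 1)/4)*(-5*(1 - 5 - 1*(-3))) = (7*(-4 - 1)/4)*(-5*(1 - 5 + 3)) = ((7/4)*(-5))*(-5*(-1)) = -35/4*5 = -175/4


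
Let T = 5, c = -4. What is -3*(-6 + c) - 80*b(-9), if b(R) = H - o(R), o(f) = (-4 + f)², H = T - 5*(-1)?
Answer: 12750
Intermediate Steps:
H = 10 (H = 5 - 5*(-1) = 5 + 5 = 10)
b(R) = 10 - (-4 + R)²
-3*(-6 + c) - 80*b(-9) = -3*(-6 - 4) - 80*(10 - (-4 - 9)²) = -3*(-10) - 80*(10 - 1*(-13)²) = 30 - 80*(10 - 1*169) = 30 - 80*(10 - 169) = 30 - 80*(-159) = 30 + 12720 = 12750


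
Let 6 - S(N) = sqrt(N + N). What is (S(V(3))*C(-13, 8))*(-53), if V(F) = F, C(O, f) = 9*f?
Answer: -22896 + 3816*sqrt(6) ≈ -13549.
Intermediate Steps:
S(N) = 6 - sqrt(2)*sqrt(N) (S(N) = 6 - sqrt(N + N) = 6 - sqrt(2*N) = 6 - sqrt(2)*sqrt(N))
(S(V(3))*C(-13, 8))*(-53) = ((6 - sqrt(2)*sqrt(3))*(9*8))*(-53) = ((6 - sqrt(6))*72)*(-53) = (432 - 72*sqrt(6))*(-53) = -22896 + 3816*sqrt(6)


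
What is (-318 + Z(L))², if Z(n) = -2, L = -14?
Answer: 102400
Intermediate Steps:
(-318 + Z(L))² = (-318 - 2)² = (-320)² = 102400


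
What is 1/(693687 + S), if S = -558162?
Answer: 1/135525 ≈ 7.3787e-6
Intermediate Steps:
1/(693687 + S) = 1/(693687 - 558162) = 1/135525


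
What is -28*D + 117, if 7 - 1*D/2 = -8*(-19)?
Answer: 8237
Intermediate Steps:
D = -290 (D = 14 - (-16)*(-19) = 14 - 2*152 = 14 - 304 = -290)
-28*D + 117 = -28*(-290) + 117 = 8120 + 117 = 8237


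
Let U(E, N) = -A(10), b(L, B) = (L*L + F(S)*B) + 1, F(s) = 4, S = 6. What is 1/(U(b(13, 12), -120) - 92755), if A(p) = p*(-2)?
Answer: -1/92735 ≈ -1.0783e-5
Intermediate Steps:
A(p) = -2*p
b(L, B) = 1 + L² + 4*B (b(L, B) = (L*L + 4*B) + 1 = (L² + 4*B) + 1 = 1 + L² + 4*B)
U(E, N) = 20 (U(E, N) = -(-2)*10 = -1*(-20) = 20)
1/(U(b(13, 12), -120) - 92755) = 1/(20 - 92755) = 1/(-92735) = -1/92735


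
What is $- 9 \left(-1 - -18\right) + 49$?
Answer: $-104$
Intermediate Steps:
$- 9 \left(-1 - -18\right) + 49 = - 9 \left(-1 + 18\right) + 49 = \left(-9\right) 17 + 49 = -153 + 49 = -104$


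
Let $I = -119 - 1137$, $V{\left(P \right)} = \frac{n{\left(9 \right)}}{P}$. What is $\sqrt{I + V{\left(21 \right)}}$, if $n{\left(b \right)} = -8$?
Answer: $\frac{4 i \sqrt{34629}}{21} \approx 35.445 i$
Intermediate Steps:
$V{\left(P \right)} = - \frac{8}{P}$
$I = -1256$
$\sqrt{I + V{\left(21 \right)}} = \sqrt{-1256 - \frac{8}{21}} = \sqrt{- \frac{26384}{21}} = \frac{4 i \sqrt{34629}}{21}$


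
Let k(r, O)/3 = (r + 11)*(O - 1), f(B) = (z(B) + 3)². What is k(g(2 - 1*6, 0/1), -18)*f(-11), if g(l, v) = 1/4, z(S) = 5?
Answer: -41040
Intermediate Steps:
g(l, v) = ¼
f(B) = 64 (f(B) = (5 + 3)² = 8² = 64)
k(r, O) = 3*(-1 + O)*(11 + r) (k(r, O) = 3*((r + 11)*(O - 1)) = 3*((11 + r)*(-1 + O)) = 3*((-1 + O)*(11 + r)) = 3*(-1 + O)*(11 + r))
k(g(2 - 1*6, 0/1), -18)*f(-11) = (-33 - 3*¼ + 33*(-18) + 3*(-18)*(¼))*64 = (-33 - ¾ - 594 - 27/2)*64 = -2565/4*64 = -41040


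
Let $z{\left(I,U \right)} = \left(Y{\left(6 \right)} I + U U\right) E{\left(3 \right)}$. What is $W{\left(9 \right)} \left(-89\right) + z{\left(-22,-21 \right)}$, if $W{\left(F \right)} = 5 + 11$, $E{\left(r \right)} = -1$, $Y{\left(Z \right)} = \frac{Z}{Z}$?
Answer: $-1843$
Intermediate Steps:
$Y{\left(Z \right)} = 1$
$W{\left(F \right)} = 16$
$z{\left(I,U \right)} = - I - U^{2}$ ($z{\left(I,U \right)} = \left(1 I + U U\right) \left(-1\right) = \left(I + U^{2}\right) \left(-1\right) = - I - U^{2}$)
$W{\left(9 \right)} \left(-89\right) + z{\left(-22,-21 \right)} = 16 \left(-89\right) - 419 = -1424 + \left(22 - 441\right) = -1424 - 419 = -1843$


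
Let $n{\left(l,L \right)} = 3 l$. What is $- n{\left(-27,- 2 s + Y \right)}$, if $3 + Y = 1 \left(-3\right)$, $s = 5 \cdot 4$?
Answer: $81$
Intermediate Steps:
$s = 20$
$Y = -6$ ($Y = -3 + 1 \left(-3\right) = -3 - 3 = -6$)
$- n{\left(-27,- 2 s + Y \right)} = - 3 \left(-27\right) = \left(-1\right) \left(-81\right) = 81$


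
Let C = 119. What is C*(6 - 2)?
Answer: 476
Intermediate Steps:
C*(6 - 2) = 119*(6 - 2) = 119*4 = 476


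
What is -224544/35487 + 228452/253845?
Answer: -5432477284/1000910835 ≈ -5.4275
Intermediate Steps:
-224544/35487 + 228452/253845 = -224544*1/35487 + 228452*(1/253845) = -74848/11829 + 228452/253845 = -5432477284/1000910835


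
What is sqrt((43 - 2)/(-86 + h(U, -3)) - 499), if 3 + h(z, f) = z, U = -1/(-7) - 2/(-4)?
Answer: I*sqrt(764264369)/1237 ≈ 22.349*I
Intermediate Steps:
U = 9/14 (U = -1*(-1/7) - 2*(-1/4) = 1/7 + 1/2 = 9/14 ≈ 0.64286)
h(z, f) = -3 + z
sqrt((43 - 2)/(-86 + h(U, -3)) - 499) = sqrt((43 - 2)/(-86 + (-3 + 9/14)) - 499) = sqrt(41/(-86 - 33/14) - 499) = sqrt(41/(-1237/14) - 499) = sqrt(41*(-14/1237) - 499) = sqrt(-574/1237 - 499) = sqrt(-617837/1237) = I*sqrt(764264369)/1237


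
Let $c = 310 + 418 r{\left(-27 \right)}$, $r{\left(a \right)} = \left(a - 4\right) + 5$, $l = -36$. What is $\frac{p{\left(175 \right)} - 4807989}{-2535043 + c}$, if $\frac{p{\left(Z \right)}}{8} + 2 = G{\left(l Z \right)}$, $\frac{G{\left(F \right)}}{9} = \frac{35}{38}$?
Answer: $\frac{91350835}{48366419} \approx 1.8887$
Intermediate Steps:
$r{\left(a \right)} = 1 + a$ ($r{\left(a \right)} = \left(-4 + a\right) + 5 = 1 + a$)
$G{\left(F \right)} = \frac{315}{38}$ ($G{\left(F \right)} = 9 \cdot \frac{35}{38} = \frac{315}{38}$)
$c = -10558$ ($c = 310 + 418 \left(1 - 27\right) = 310 + 418 \left(-26\right) = 310 - 10868 = -10558$)
$p{\left(Z \right)} = \frac{956}{19}$ ($p{\left(Z \right)} = -16 + 8 \cdot \frac{315}{38} = -16 + \frac{1260}{19} = \frac{956}{19}$)
$\frac{p{\left(175 \right)} - 4807989}{-2535043 + c} = \frac{\frac{956}{19} - 4807989}{-2535043 - 10558} = - \frac{91350835}{19 \left(-2545601\right)} = \left(- \frac{91350835}{19}\right) \left(- \frac{1}{2545601}\right) = \frac{91350835}{48366419}$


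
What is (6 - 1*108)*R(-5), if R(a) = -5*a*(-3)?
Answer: 7650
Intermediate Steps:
R(a) = 15*a
(6 - 1*108)*R(-5) = (6 - 1*108)*(15*(-5)) = (6 - 108)*(-75) = -102*(-75) = 7650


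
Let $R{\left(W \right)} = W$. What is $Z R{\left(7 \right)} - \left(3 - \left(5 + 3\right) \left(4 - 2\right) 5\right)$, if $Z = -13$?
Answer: $-14$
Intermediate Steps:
$Z R{\left(7 \right)} - \left(3 - \left(5 + 3\right) \left(4 - 2\right) 5\right) = \left(-13\right) 7 - \left(3 - \left(5 + 3\right) \left(4 - 2\right) 5\right) = -91 - \left(3 - 8 \cdot 2 \cdot 5\right) = -91 + \left(-3 + 16 \cdot 5\right) = -91 + \left(-3 + 80\right) = -91 + 77 = -14$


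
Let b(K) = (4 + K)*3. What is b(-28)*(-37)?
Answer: 2664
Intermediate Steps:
b(K) = 12 + 3*K
b(-28)*(-37) = (12 + 3*(-28))*(-37) = (12 - 84)*(-37) = -72*(-37) = 2664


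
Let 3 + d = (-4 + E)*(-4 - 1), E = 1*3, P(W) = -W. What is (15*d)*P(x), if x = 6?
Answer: -180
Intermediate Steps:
E = 3
d = 2 (d = -3 + (-4 + 3)*(-4 - 1) = -3 - 1*(-5) = -3 + 5 = 2)
(15*d)*P(x) = (15*2)*(-1*6) = 30*(-6) = -180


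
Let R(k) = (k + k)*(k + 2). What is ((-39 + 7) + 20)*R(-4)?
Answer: -192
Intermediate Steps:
R(k) = 2*k*(2 + k) (R(k) = (2*k)*(2 + k) = 2*k*(2 + k))
((-39 + 7) + 20)*R(-4) = ((-39 + 7) + 20)*(2*(-4)*(2 - 4)) = (-32 + 20)*(2*(-4)*(-2)) = -12*16 = -192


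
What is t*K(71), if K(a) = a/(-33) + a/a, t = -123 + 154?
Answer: -1178/33 ≈ -35.697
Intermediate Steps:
t = 31
K(a) = 1 - a/33 (K(a) = a*(-1/33) + 1 = -a/33 + 1 = 1 - a/33)
t*K(71) = 31*(1 - 1/33*71) = 31*(1 - 71/33) = 31*(-38/33) = -1178/33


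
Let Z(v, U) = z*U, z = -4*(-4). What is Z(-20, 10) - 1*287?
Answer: -127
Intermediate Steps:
z = 16
Z(v, U) = 16*U
Z(-20, 10) - 1*287 = 16*10 - 1*287 = 160 - 287 = -127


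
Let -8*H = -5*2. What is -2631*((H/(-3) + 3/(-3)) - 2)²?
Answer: -1474237/48 ≈ -30713.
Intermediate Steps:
H = 5/4 (H = -(-5)*2/8 = -⅛*(-10) = 5/4 ≈ 1.2500)
-2631*((H/(-3) + 3/(-3)) - 2)² = -2631*(((5/4)/(-3) + 3/(-3)) - 2)² = -2631*(((5/4)*(-⅓) + 3*(-⅓)) - 2)² = -2631*((-5/12 - 1) - 2)² = -2631*(-17/12 - 2)² = -2631*(-41/12)² = -2631*1681/144 = -1474237/48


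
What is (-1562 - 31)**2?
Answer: 2537649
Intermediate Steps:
(-1562 - 31)**2 = (-1593)**2 = 2537649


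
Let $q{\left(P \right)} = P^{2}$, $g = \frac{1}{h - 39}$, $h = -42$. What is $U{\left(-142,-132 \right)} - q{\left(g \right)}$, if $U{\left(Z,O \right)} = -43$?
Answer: $- \frac{282124}{6561} \approx -43.0$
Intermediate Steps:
$g = - \frac{1}{81}$ ($g = \frac{1}{-42 - 39} = \frac{1}{-81} = - \frac{1}{81} \approx -0.012346$)
$U{\left(-142,-132 \right)} - q{\left(g \right)} = -43 - \left(- \frac{1}{81}\right)^{2} = -43 - \frac{1}{6561} = - \frac{282124}{6561}$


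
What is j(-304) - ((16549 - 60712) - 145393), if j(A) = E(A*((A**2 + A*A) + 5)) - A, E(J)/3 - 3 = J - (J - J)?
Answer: -168381475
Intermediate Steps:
E(J) = 9 + 3*J (E(J) = 9 + 3*(J - (J - J)) = 9 + 3*(J - 1*0) = 9 + 3*(J + 0) = 9 + 3*J)
j(A) = 9 - A + 3*A*(5 + 2*A**2) (j(A) = (9 + 3*(A*((A**2 + A*A) + 5))) - A = (9 + 3*(A*((A**2 + A**2) + 5))) - A = (9 + 3*(A*(2*A**2 + 5))) - A = (9 + 3*(A*(5 + 2*A**2))) - A = (9 + 3*A*(5 + 2*A**2)) - A = 9 - A + 3*A*(5 + 2*A**2))
j(-304) - ((16549 - 60712) - 145393) = (9 + 6*(-304)**3 + 14*(-304)) - ((16549 - 60712) - 145393) = (9 + 6*(-28094464) - 4256) - (-44163 - 145393) = (9 - 168566784 - 4256) - 1*(-189556) = -168571031 + 189556 = -168381475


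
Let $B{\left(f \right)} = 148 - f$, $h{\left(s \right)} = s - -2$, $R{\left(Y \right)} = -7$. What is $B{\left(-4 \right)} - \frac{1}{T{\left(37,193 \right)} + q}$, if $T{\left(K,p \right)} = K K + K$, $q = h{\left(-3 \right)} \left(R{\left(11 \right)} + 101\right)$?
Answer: $\frac{199423}{1312} \approx 152.0$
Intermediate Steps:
$h{\left(s \right)} = 2 + s$ ($h{\left(s \right)} = s + 2 = 2 + s$)
$q = -94$ ($q = \left(2 - 3\right) \left(-7 + 101\right) = \left(-1\right) 94 = -94$)
$T{\left(K,p \right)} = K + K^{2}$ ($T{\left(K,p \right)} = K^{2} + K = K + K^{2}$)
$B{\left(-4 \right)} - \frac{1}{T{\left(37,193 \right)} + q} = \left(148 - -4\right) - \frac{1}{37 \left(1 + 37\right) - 94} = \left(148 + 4\right) - \frac{1}{37 \cdot 38 - 94} = 152 - \frac{1}{1406 - 94} = 152 - \frac{1}{1312} = \frac{199423}{1312}$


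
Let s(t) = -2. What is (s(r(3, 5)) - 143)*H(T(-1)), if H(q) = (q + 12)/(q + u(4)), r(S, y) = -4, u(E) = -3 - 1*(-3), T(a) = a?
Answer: 1595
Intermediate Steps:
u(E) = 0 (u(E) = -3 + 3 = 0)
H(q) = (12 + q)/q (H(q) = (q + 12)/(q + 0) = (12 + q)/q)
(s(r(3, 5)) - 143)*H(T(-1)) = (-2 - 143)*((12 - 1)/(-1)) = -(-145)*11 = -145*(-11) = 1595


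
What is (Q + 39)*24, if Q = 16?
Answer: 1320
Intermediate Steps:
(Q + 39)*24 = (16 + 39)*24 = 55*24 = 1320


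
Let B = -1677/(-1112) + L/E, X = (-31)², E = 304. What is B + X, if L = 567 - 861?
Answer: 10157719/10564 ≈ 961.54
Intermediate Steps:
L = -294
X = 961
B = 5715/10564 (B = -1677/(-1112) - 294/304 = -1677*(-1/1112) - 294*1/304 = 1677/1112 - 147/152 = 5715/10564 ≈ 0.54099)
B + X = 5715/10564 + 961 = 10157719/10564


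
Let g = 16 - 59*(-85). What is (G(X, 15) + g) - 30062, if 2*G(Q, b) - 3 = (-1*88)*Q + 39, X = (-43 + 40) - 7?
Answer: -24570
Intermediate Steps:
X = -10 (X = -3 - 7 = -10)
G(Q, b) = 21 - 44*Q (G(Q, b) = 3/2 + ((-1*88)*Q + 39)/2 = 3/2 + (-88*Q + 39)/2 = 3/2 + (39 - 88*Q)/2 = 3/2 + (39/2 - 44*Q) = 21 - 44*Q)
g = 5031 (g = 16 + 5015 = 5031)
(G(X, 15) + g) - 30062 = ((21 - 44*(-10)) + 5031) - 30062 = ((21 + 440) + 5031) - 30062 = (461 + 5031) - 30062 = 5492 - 30062 = -24570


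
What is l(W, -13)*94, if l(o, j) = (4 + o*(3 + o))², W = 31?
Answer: 105220216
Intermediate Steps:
l(W, -13)*94 = (4 + 31² + 3*31)²*94 = (4 + 961 + 93)²*94 = 1058²*94 = 1119364*94 = 105220216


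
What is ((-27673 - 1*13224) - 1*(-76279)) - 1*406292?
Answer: -370910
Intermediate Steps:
((-27673 - 1*13224) - 1*(-76279)) - 1*406292 = ((-27673 - 13224) + 76279) - 406292 = (-40897 + 76279) - 406292 = 35382 - 406292 = -370910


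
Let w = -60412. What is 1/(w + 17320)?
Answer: -1/43092 ≈ -2.3206e-5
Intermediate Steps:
1/(w + 17320) = 1/(-60412 + 17320) = 1/(-43092) = -1/43092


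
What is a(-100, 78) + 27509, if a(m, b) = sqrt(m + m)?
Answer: 27509 + 10*I*sqrt(2) ≈ 27509.0 + 14.142*I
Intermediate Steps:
a(m, b) = sqrt(2)*sqrt(m) (a(m, b) = sqrt(2*m) = sqrt(2)*sqrt(m))
a(-100, 78) + 27509 = sqrt(2)*sqrt(-100) + 27509 = sqrt(2)*(10*I) + 27509 = 10*I*sqrt(2) + 27509 = 27509 + 10*I*sqrt(2)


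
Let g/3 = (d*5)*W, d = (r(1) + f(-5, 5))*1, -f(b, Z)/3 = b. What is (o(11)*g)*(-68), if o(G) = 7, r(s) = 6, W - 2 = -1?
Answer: -149940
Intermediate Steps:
W = 1 (W = 2 - 1 = 1)
f(b, Z) = -3*b
d = 21 (d = (6 - 3*(-5))*1 = (6 + 15)*1 = 21*1 = 21)
g = 315 (g = 3*((21*5)*1) = 3*(105*1) = 3*105 = 315)
(o(11)*g)*(-68) = (7*315)*(-68) = 2205*(-68) = -149940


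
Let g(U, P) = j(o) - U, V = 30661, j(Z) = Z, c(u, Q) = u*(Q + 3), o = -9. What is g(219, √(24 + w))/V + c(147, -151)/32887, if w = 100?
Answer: -674558952/1008348307 ≈ -0.66897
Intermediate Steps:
c(u, Q) = u*(3 + Q)
g(U, P) = -9 - U
g(219, √(24 + w))/V + c(147, -151)/32887 = (-9 - 1*219)/30661 + (147*(3 - 151))/32887 = (-9 - 219)*(1/30661) + (147*(-148))*(1/32887) = -228*1/30661 - 21756*1/32887 = -228/30661 - 21756/32887 = -674558952/1008348307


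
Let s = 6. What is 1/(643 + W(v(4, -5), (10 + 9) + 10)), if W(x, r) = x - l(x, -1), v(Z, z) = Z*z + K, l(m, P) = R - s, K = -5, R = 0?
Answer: 1/624 ≈ 0.0016026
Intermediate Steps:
l(m, P) = -6 (l(m, P) = 0 - 1*6 = 0 - 6 = -6)
v(Z, z) = -5 + Z*z (v(Z, z) = Z*z - 5 = -5 + Z*z)
W(x, r) = 6 + x (W(x, r) = x - 1*(-6) = x + 6 = 6 + x)
1/(643 + W(v(4, -5), (10 + 9) + 10)) = 1/(643 + (6 + (-5 + 4*(-5)))) = 1/(643 + (6 + (-5 - 20))) = 1/(643 + (6 - 25)) = 1/(643 - 19) = 1/624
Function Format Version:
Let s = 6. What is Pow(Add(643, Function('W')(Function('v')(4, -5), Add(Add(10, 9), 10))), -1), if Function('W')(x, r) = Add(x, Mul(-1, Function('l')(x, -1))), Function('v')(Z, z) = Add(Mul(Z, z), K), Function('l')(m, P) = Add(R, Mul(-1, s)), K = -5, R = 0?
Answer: Rational(1, 624) ≈ 0.0016026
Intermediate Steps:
Function('l')(m, P) = -6 (Function('l')(m, P) = Add(0, Mul(-1, 6)) = Add(0, -6) = -6)
Function('v')(Z, z) = Add(-5, Mul(Z, z)) (Function('v')(Z, z) = Add(Mul(Z, z), -5) = Add(-5, Mul(Z, z)))
Function('W')(x, r) = Add(6, x) (Function('W')(x, r) = Add(x, Mul(-1, -6)) = Add(x, 6) = Add(6, x))
Pow(Add(643, Function('W')(Function('v')(4, -5), Add(Add(10, 9), 10))), -1) = Pow(Add(643, Add(6, Add(-5, Mul(4, -5)))), -1) = Pow(Add(643, Add(6, Add(-5, -20))), -1) = Pow(Add(643, Add(6, -25)), -1) = Pow(Add(643, -19), -1) = Pow(624, -1) = Rational(1, 624)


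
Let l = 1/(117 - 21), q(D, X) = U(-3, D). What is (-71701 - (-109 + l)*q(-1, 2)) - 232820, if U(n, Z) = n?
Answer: -9755135/32 ≈ -3.0485e+5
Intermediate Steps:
q(D, X) = -3
l = 1/96 ≈ 0.010417
(-71701 - (-109 + l)*q(-1, 2)) - 232820 = (-71701 - (-109 + 1/96)*(-3)) - 232820 = (-71701 - (-10463)*(-3)/96) - 232820 = (-71701 - 1*10463/32) - 232820 = (-71701 - 10463/32) - 232820 = -2304895/32 - 232820 = -9755135/32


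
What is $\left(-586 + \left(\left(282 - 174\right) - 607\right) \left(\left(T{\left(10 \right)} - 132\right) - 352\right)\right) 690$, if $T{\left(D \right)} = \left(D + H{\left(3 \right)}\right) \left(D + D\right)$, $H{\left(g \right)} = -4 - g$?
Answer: $145583100$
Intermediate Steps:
$T{\left(D \right)} = 2 D \left(-7 + D\right)$ ($T{\left(D \right)} = \left(D - 7\right) \left(D + D\right) = \left(D - 7\right) 2 D = \left(-7 + D\right) 2 D = 2 D \left(-7 + D\right)$)
$\left(-586 + \left(\left(282 - 174\right) - 607\right) \left(\left(T{\left(10 \right)} - 132\right) - 352\right)\right) 690 = \left(-586 + \left(\left(282 - 174\right) - 607\right) \left(\left(2 \cdot 10 \left(-7 + 10\right) - 132\right) - 352\right)\right) 690 = \left(-586 + \left(108 - 607\right) \left(\left(2 \cdot 10 \cdot 3 - 132\right) - 352\right)\right) 690 = \left(-586 - 499 \left(\left(60 - 132\right) - 352\right)\right) 690 = \left(-586 - 499 \left(-72 - 352\right)\right) 690 = \left(-586 - -211576\right) 690 = \left(-586 + 211576\right) 690 = 210990 \cdot 690 = 145583100$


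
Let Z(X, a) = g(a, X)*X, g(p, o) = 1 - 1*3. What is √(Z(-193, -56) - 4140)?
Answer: I*√3754 ≈ 61.27*I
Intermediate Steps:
g(p, o) = -2 (g(p, o) = 1 - 3 = -2)
Z(X, a) = -2*X
√(Z(-193, -56) - 4140) = √(-2*(-193) - 4140) = √(386 - 4140) = √(-3754) = I*√3754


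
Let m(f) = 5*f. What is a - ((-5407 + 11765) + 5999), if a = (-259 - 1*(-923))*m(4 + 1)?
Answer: 4243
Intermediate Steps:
a = 16600 (a = (-259 - 1*(-923))*(5*(4 + 1)) = (-259 + 923)*(5*5) = 664*25 = 16600)
a - ((-5407 + 11765) + 5999) = 16600 - ((-5407 + 11765) + 5999) = 16600 - (6358 + 5999) = 16600 - 1*12357 = 16600 - 12357 = 4243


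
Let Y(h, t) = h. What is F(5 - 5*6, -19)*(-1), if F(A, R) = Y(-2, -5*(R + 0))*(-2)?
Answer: -4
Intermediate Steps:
F(A, R) = 4 (F(A, R) = -2*(-2) = 4)
F(5 - 5*6, -19)*(-1) = 4*(-1) = -4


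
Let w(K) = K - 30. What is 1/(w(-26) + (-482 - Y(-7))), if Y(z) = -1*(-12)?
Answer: -1/550 ≈ -0.0018182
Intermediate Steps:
w(K) = -30 + K
Y(z) = 12
1/(w(-26) + (-482 - Y(-7))) = 1/((-30 - 26) + (-482 - 1*12)) = 1/(-56 + (-482 - 12)) = 1/(-56 - 494) = 1/(-550) = -1/550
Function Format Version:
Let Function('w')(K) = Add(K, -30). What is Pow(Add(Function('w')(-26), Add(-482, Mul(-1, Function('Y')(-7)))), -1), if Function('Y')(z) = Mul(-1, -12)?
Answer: Rational(-1, 550) ≈ -0.0018182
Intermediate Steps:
Function('w')(K) = Add(-30, K)
Function('Y')(z) = 12
Pow(Add(Function('w')(-26), Add(-482, Mul(-1, Function('Y')(-7)))), -1) = Pow(Add(Add(-30, -26), Add(-482, Mul(-1, 12))), -1) = Pow(Add(-56, Add(-482, -12)), -1) = Pow(Add(-56, -494), -1) = Pow(-550, -1) = Rational(-1, 550)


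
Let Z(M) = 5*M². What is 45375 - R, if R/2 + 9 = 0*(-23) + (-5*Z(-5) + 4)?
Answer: 46635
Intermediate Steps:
R = -1260 (R = -18 + 2*(0*(-23) + (-25*(-5)² + 4)) = -18 + 2*(0 + (-25*25 + 4)) = -18 + 2*(0 + (-5*125 + 4)) = -18 + 2*(0 + (-625 + 4)) = -18 + 2*(0 - 621) = -18 + 2*(-621) = -18 - 1242 = -1260)
45375 - R = 45375 - 1*(-1260) = 45375 + 1260 = 46635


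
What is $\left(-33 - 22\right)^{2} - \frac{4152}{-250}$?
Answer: $\frac{380201}{125} \approx 3041.6$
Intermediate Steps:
$\left(-33 - 22\right)^{2} - \frac{4152}{-250} = \left(-55\right)^{2} - - \frac{2076}{125} = 3025 + \frac{2076}{125} = \frac{380201}{125}$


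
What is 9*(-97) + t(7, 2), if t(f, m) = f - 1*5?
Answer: -871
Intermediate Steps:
t(f, m) = -5 + f (t(f, m) = f - 5 = -5 + f)
9*(-97) + t(7, 2) = 9*(-97) + (-5 + 7) = -873 + 2 = -871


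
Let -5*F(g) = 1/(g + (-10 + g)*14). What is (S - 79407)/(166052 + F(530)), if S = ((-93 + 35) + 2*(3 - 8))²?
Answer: -2920276150/6484330599 ≈ -0.45036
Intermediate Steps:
F(g) = -1/(5*(-140 + 15*g)) (F(g) = -1/(5*(g + (-10 + g)*14)) = -1/(5*(g + (-140 + 14*g))) = -1/(5*(-140 + 15*g)))
S = 4624 (S = (-58 + 2*(-5))² = (-58 - 10)² = (-68)² = 4624)
(S - 79407)/(166052 + F(530)) = (4624 - 79407)/(166052 - 1/(-700 + 75*530)) = -74783/(166052 - 1/(-700 + 39750)) = -74783/(166052 - 1/39050) = -74783/6484330599/39050 = -74783*39050/6484330599 = -2920276150/6484330599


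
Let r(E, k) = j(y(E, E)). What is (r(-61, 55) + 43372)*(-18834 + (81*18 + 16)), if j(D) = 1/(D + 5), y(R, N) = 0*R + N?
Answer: -752937610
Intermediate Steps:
y(R, N) = N (y(R, N) = 0 + N = N)
j(D) = 1/(5 + D)
r(E, k) = 1/(5 + E)
(r(-61, 55) + 43372)*(-18834 + (81*18 + 16)) = (1/(5 - 61) + 43372)*(-18834 + (81*18 + 16)) = (1/(-56) + 43372)*(-18834 + (1458 + 16)) = (-1/56 + 43372)*(-18834 + 1474) = (2428831/56)*(-17360) = -752937610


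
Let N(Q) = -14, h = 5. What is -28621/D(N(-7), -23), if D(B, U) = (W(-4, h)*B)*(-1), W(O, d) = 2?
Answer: -28621/28 ≈ -1022.2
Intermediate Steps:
D(B, U) = -2*B (D(B, U) = (2*B)*(-1) = -2*B)
-28621/D(N(-7), -23) = -28621/((-2*(-14))) = -28621/28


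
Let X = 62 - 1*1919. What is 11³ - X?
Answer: 3188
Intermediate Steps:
X = -1857 (X = 62 - 1919 = -1857)
11³ - X = 11³ - 1*(-1857) = 1331 + 1857 = 3188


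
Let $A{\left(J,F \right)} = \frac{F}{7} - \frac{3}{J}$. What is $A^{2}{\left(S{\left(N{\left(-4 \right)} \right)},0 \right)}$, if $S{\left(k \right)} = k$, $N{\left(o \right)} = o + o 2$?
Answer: $\frac{1}{16} \approx 0.0625$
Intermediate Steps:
$N{\left(o \right)} = 3 o$ ($N{\left(o \right)} = o + 2 o = 3 o$)
$A{\left(J,F \right)} = - \frac{3}{J} + \frac{F}{7}$ ($A{\left(J,F \right)} = F \frac{1}{7} - \frac{3}{J} = \frac{F}{7} - \frac{3}{J} = - \frac{3}{J} + \frac{F}{7}$)
$A^{2}{\left(S{\left(N{\left(-4 \right)} \right)},0 \right)} = \left(- \frac{3}{3 \left(-4\right)} + \frac{1}{7} \cdot 0\right)^{2} = \left(- \frac{3}{-12} + 0\right)^{2} = \left(\left(-3\right) \left(- \frac{1}{12}\right) + 0\right)^{2} = \left(\frac{1}{4} + 0\right)^{2} = \left(\frac{1}{4}\right)^{2} = \frac{1}{16}$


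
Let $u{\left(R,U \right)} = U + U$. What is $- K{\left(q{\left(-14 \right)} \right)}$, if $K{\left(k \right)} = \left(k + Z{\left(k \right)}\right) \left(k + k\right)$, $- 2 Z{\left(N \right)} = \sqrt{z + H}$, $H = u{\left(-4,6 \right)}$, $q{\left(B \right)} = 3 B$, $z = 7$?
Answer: $-3528 - 42 \sqrt{19} \approx -3711.1$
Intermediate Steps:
$u{\left(R,U \right)} = 2 U$
$H = 12$ ($H = 2 \cdot 6 = 12$)
$Z{\left(N \right)} = - \frac{\sqrt{19}}{2}$ ($Z{\left(N \right)} = - \frac{\sqrt{7 + 12}}{2} = - \frac{\sqrt{19}}{2}$)
$K{\left(k \right)} = 2 k \left(k - \frac{\sqrt{19}}{2}\right)$ ($K{\left(k \right)} = \left(k - \frac{\sqrt{19}}{2}\right) \left(k + k\right) = \left(k - \frac{\sqrt{19}}{2}\right) 2 k = 2 k \left(k - \frac{\sqrt{19}}{2}\right)$)
$- K{\left(q{\left(-14 \right)} \right)} = - 3 \left(-14\right) \left(- \sqrt{19} + 2 \cdot 3 \left(-14\right)\right) = - \left(-42\right) \left(- \sqrt{19} + 2 \left(-42\right)\right) = - \left(-42\right) \left(- \sqrt{19} - 84\right) = - \left(-42\right) \left(-84 - \sqrt{19}\right) = - (3528 + 42 \sqrt{19}) = -3528 - 42 \sqrt{19}$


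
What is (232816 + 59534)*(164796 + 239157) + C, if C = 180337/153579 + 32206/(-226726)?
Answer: 2056066238522483001044/17410176177 ≈ 1.1810e+11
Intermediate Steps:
C = 17970460694/17410176177 (C = 180337*(1/153579) + 32206*(-1/226726) = 180337/153579 - 16103/113363 = 17970460694/17410176177 ≈ 1.0322)
(232816 + 59534)*(164796 + 239157) + C = (232816 + 59534)*(164796 + 239157) + 17970460694/17410176177 = 292350*403953 + 17970460694/17410176177 = 118095659550 + 17970460694/17410176177 = 2056066238522483001044/17410176177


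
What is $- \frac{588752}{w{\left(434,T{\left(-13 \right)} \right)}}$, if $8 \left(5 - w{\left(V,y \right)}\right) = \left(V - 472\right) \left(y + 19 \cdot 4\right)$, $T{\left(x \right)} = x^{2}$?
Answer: $- \frac{2355008}{4675} \approx -503.75$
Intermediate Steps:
$w{\left(V,y \right)} = 5 - \frac{\left(-472 + V\right) \left(76 + y\right)}{8}$ ($w{\left(V,y \right)} = 5 - \frac{\left(V - 472\right) \left(y + 19 \cdot 4\right)}{8} = 5 - \frac{\left(-472 + V\right) \left(y + 76\right)}{8} = 5 - \frac{\left(-472 + V\right) \left(76 + y\right)}{8}$)
$- \frac{588752}{w{\left(434,T{\left(-13 \right)} \right)}} = - \frac{588752}{4489 + 59 \left(-13\right)^{2} - 4123 - \frac{217 \left(-13\right)^{2}}{4}} = - \frac{588752}{4489 + 59 \cdot 169 - 4123 - \frac{217}{4} \cdot 169} = - \frac{588752}{4489 + 9971 - 4123 - \frac{36673}{4}} = - \frac{588752}{\frac{4675}{4}} = \left(-588752\right) \frac{4}{4675} = - \frac{2355008}{4675}$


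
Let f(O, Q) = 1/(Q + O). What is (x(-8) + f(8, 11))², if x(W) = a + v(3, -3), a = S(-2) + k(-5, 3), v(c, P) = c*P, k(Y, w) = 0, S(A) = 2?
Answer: 17424/361 ≈ 48.266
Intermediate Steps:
v(c, P) = P*c
a = 2 (a = 2 + 0 = 2)
f(O, Q) = 1/(O + Q)
x(W) = -7 (x(W) = 2 - 3*3 = 2 - 9 = -7)
(x(-8) + f(8, 11))² = (-7 + 1/(8 + 11))² = (-7 + 1/19)² = (-132/19)² = 17424/361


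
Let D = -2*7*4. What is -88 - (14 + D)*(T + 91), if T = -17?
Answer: 3020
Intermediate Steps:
D = -56 (D = -14*4 = -56)
-88 - (14 + D)*(T + 91) = -88 - (14 - 56)*(-17 + 91) = -88 - (-42)*74 = -88 - 1*(-3108) = -88 + 3108 = 3020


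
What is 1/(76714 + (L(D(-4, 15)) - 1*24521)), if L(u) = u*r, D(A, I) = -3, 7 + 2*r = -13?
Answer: 1/52223 ≈ 1.9149e-5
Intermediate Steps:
r = -10 (r = -7/2 + (½)*(-13) = -7/2 - 13/2 = -10)
L(u) = -10*u (L(u) = u*(-10) = -10*u)
1/(76714 + (L(D(-4, 15)) - 1*24521)) = 1/(76714 + (-10*(-3) - 1*24521)) = 1/(76714 + (30 - 24521)) = 1/(76714 - 24491) = 1/52223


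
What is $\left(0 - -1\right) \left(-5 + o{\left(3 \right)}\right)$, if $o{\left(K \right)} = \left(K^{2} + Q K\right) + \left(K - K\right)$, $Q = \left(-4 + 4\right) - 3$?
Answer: $-5$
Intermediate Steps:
$Q = -3$ ($Q = 0 - 3 = -3$)
$o{\left(K \right)} = K^{2} - 3 K$ ($o{\left(K \right)} = \left(K^{2} - 3 K\right) + \left(K - K\right) = \left(K^{2} - 3 K\right) + 0 = K^{2} - 3 K$)
$\left(0 - -1\right) \left(-5 + o{\left(3 \right)}\right) = \left(0 - -1\right) \left(-5 + 3 \left(-3 + 3\right)\right) = \left(0 + 1\right) \left(-5 + 3 \cdot 0\right) = 1 \left(-5 + 0\right) = 1 \left(-5\right) = -5$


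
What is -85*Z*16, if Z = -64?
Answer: 87040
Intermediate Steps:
-85*Z*16 = -85*(-64)*16 = 5440*16 = 87040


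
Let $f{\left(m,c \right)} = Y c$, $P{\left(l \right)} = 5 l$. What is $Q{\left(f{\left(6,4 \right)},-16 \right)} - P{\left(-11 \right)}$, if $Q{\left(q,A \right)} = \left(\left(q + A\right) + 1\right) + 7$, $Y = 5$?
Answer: $67$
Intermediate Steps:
$f{\left(m,c \right)} = 5 c$
$Q{\left(q,A \right)} = 8 + A + q$ ($Q{\left(q,A \right)} = \left(\left(A + q\right) + 1\right) + 7 = \left(1 + A + q\right) + 7 = 8 + A + q$)
$Q{\left(f{\left(6,4 \right)},-16 \right)} - P{\left(-11 \right)} = \left(8 - 16 + 5 \cdot 4\right) - 5 \left(-11\right) = \left(8 - 16 + 20\right) - -55 = 12 + 55 = 67$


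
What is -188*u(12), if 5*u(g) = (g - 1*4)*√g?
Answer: -3008*√3/5 ≈ -1042.0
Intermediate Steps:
u(g) = √g*(-4 + g)/5 (u(g) = ((g - 1*4)*√g)/5 = ((g - 4)*√g)/5 = ((-4 + g)*√g)/5 = (√g*(-4 + g))/5 = √g*(-4 + g)/5)
-188*u(12) = -188*√12*(-4 + 12)/5 = -188*2*√3*8/5 = -3008*√3/5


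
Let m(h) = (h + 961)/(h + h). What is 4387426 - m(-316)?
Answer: 2772853877/632 ≈ 4.3874e+6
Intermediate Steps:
m(h) = (961 + h)/(2*h) (m(h) = (961 + h)/((2*h)) = (961 + h)*(1/(2*h)) = (961 + h)/(2*h))
4387426 - m(-316) = 4387426 - (961 - 316)/(2*(-316)) = 4387426 - (-1)*645/(2*316) = 4387426 - 1*(-645/632) = 4387426 + 645/632 = 2772853877/632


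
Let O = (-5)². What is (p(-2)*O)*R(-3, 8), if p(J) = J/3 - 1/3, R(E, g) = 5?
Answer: -125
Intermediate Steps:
p(J) = -⅓ + J/3 (p(J) = J*(⅓) - 1*⅓ = J/3 - ⅓ = -⅓ + J/3)
O = 25
(p(-2)*O)*R(-3, 8) = ((-⅓ + (⅓)*(-2))*25)*5 = ((-⅓ - ⅔)*25)*5 = -1*25*5 = -25*5 = -125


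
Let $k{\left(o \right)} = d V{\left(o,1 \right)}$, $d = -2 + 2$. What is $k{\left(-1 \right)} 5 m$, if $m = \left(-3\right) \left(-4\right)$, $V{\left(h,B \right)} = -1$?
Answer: $0$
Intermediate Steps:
$d = 0$
$m = 12$
$k{\left(o \right)} = 0$ ($k{\left(o \right)} = 0 \left(-1\right) = 0$)
$k{\left(-1 \right)} 5 m = 0 \cdot 5 \cdot 12 = 0 \cdot 12 = 0$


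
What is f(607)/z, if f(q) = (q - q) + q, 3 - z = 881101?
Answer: -607/881098 ≈ -0.00068891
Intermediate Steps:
z = -881098 (z = 3 - 1*881101 = 3 - 881101 = -881098)
f(q) = q (f(q) = 0 + q = q)
f(607)/z = 607/(-881098) = 607*(-1/881098) = -607/881098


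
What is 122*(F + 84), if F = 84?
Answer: 20496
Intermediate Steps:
122*(F + 84) = 122*(84 + 84) = 122*168 = 20496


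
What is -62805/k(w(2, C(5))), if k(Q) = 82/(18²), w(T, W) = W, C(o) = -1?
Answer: -10174410/41 ≈ -2.4816e+5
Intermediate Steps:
k(Q) = 41/162 (k(Q) = 82/324 = 82*(1/324) = 41/162)
-62805/k(w(2, C(5))) = -62805/41/162 = -62805*162/41 = -10174410/41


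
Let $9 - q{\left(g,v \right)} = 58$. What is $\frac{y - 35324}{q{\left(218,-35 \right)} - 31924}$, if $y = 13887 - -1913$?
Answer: $\frac{19524}{31973} \approx 0.61064$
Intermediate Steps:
$q{\left(g,v \right)} = -49$ ($q{\left(g,v \right)} = 9 - 58 = -49$)
$y = 15800$ ($y = 13887 + 1913 = 15800$)
$\frac{y - 35324}{q{\left(218,-35 \right)} - 31924} = \frac{15800 - 35324}{-49 - 31924} = - \frac{19524}{-31973} = \left(-19524\right) \left(- \frac{1}{31973}\right) = \frac{19524}{31973}$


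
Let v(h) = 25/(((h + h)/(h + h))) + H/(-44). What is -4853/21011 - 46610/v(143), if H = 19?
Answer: -43095445333/22712891 ≈ -1897.4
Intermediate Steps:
v(h) = 1081/44 (v(h) = 25/(((h + h)/(h + h))) + 19/(-44) = 25/(((2*h)/((2*h)))) + 19*(-1/44) = 25/(((2*h)*(1/(2*h)))) - 19/44 = 25/1 - 19/44 = 25*1 - 19/44 = 25 - 19/44 = 1081/44)
-4853/21011 - 46610/v(143) = -4853/21011 - 46610/1081/44 = -4853*1/21011 - 46610*44/1081 = -4853/21011 - 2050840/1081 = -43095445333/22712891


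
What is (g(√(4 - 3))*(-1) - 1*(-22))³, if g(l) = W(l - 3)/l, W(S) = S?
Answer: 13824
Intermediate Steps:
g(l) = (-3 + l)/l (g(l) = (l - 3)/l = (-3 + l)/l)
(g(√(4 - 3))*(-1) - 1*(-22))³ = (((-3 + √(4 - 3))/(√(4 - 3)))*(-1) - 1*(-22))³ = (((-3 + √1)/(√1))*(-1) + 22)³ = (((-3 + 1)/1)*(-1) + 22)³ = ((1*(-2))*(-1) + 22)³ = (-2*(-1) + 22)³ = (2 + 22)³ = 24³ = 13824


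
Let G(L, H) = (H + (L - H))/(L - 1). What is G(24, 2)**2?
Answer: 576/529 ≈ 1.0888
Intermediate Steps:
G(L, H) = L/(-1 + L)
G(24, 2)**2 = (24/(-1 + 24))**2 = (24/23)**2 = 576/529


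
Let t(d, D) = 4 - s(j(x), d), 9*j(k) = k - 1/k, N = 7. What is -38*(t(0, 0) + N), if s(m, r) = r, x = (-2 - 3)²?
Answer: -418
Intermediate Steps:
x = 25 (x = (-5)² = 25)
j(k) = -1/(9*k) + k/9 (j(k) = (k - 1/k)/9 = -1/(9*k) + k/9)
t(d, D) = 4 - d
-38*(t(0, 0) + N) = -38*((4 - 1*0) + 7) = -38*((4 + 0) + 7) = -38*(4 + 7) = -38*11 = -418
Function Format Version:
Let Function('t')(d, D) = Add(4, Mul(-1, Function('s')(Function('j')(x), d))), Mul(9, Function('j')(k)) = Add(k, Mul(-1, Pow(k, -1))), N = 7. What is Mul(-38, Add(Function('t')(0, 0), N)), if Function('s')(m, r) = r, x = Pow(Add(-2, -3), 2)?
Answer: -418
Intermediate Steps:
x = 25 (x = Pow(-5, 2) = 25)
Function('j')(k) = Add(Mul(Rational(-1, 9), Pow(k, -1)), Mul(Rational(1, 9), k)) (Function('j')(k) = Mul(Rational(1, 9), Add(k, Mul(-1, Pow(k, -1)))) = Add(Mul(Rational(-1, 9), Pow(k, -1)), Mul(Rational(1, 9), k)))
Function('t')(d, D) = Add(4, Mul(-1, d))
Mul(-38, Add(Function('t')(0, 0), N)) = Mul(-38, Add(Add(4, Mul(-1, 0)), 7)) = Mul(-38, Add(Add(4, 0), 7)) = Mul(-38, Add(4, 7)) = Mul(-38, 11) = -418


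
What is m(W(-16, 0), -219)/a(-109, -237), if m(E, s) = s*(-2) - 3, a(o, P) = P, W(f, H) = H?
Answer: -145/79 ≈ -1.8354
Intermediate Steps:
m(E, s) = -3 - 2*s (m(E, s) = -2*s - 3 = -3 - 2*s)
m(W(-16, 0), -219)/a(-109, -237) = (-3 - 2*(-219))/(-237) = (-3 + 438)*(-1/237) = 435*(-1/237) = -145/79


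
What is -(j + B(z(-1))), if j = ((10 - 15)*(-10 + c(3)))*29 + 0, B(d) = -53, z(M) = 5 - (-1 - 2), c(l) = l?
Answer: -962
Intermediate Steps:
z(M) = 8 (z(M) = 5 - 1*(-3) = 5 + 3 = 8)
j = 1015 (j = ((10 - 15)*(-10 + 3))*29 + 0 = -5*(-7)*29 + 0 = 35*29 + 0 = 1015 + 0 = 1015)
-(j + B(z(-1))) = -(1015 - 53) = -1*962 = -962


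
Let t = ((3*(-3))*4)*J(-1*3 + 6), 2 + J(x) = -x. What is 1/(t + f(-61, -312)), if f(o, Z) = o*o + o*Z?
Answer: 1/22933 ≈ 4.3605e-5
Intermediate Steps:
J(x) = -2 - x
t = 180 (t = ((3*(-3))*4)*(-2 - (-1*3 + 6)) = (-9*4)*(-2 - (-3 + 6)) = -36*(-2 - 1*3) = -36*(-2 - 3) = -36*(-5) = 180)
f(o, Z) = o**2 + Z*o
1/(t + f(-61, -312)) = 1/(180 - 61*(-312 - 61)) = 1/(180 - 61*(-373)) = 1/(180 + 22753) = 1/22933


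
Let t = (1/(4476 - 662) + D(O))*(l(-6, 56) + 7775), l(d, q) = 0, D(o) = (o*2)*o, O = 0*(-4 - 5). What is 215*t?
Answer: 1671625/3814 ≈ 438.29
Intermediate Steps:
O = 0 (O = 0*(-9) = 0)
D(o) = 2*o² (D(o) = (2*o)*o = 2*o²)
t = 7775/3814 (t = (1/(4476 - 662) + 2*0²)*(0 + 7775) = (1/3814 + 2*0)*7775 = (1/3814 + 0)*7775 = (1/3814)*7775 = 7775/3814 ≈ 2.0385)
215*t = 215*(7775/3814) = 1671625/3814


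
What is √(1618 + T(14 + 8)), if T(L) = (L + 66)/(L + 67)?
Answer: 3*√1424890/89 ≈ 40.237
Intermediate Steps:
T(L) = (66 + L)/(67 + L)
√(1618 + T(14 + 8)) = √(1618 + (66 + (14 + 8))/(67 + (14 + 8))) = √(1618 + (66 + 22)/(67 + 22)) = √(1618 + 88/89) = √(144090/89) = 3*√1424890/89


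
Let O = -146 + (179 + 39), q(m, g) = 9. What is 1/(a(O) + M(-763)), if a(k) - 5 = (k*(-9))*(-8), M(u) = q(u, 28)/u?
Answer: 763/3959198 ≈ 0.00019272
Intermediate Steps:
M(u) = 9/u
O = 72 (O = -146 + 218 = 72)
a(k) = 5 + 72*k (a(k) = 5 + (k*(-9))*(-8) = 5 - 9*k*(-8) = 5 + 72*k)
1/(a(O) + M(-763)) = 1/((5 + 72*72) + 9/(-763)) = 1/((5 + 5184) + 9*(-1/763)) = 1/(5189 - 9/763) = 1/(3959198/763) = 763/3959198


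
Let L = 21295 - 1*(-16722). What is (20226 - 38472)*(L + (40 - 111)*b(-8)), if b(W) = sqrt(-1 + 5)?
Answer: -691067250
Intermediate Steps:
L = 38017 (L = 21295 + 16722 = 38017)
b(W) = 2 (b(W) = sqrt(4) = 2)
(20226 - 38472)*(L + (40 - 111)*b(-8)) = (20226 - 38472)*(38017 + (40 - 111)*2) = -18246*(38017 - 71*2) = -18246*(38017 - 142) = -18246*37875 = -691067250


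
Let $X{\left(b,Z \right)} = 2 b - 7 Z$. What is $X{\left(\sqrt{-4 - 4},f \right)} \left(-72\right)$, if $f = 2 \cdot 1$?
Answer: $1008 - 288 i \sqrt{2} \approx 1008.0 - 407.29 i$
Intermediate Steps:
$f = 2$
$X{\left(b,Z \right)} = - 7 Z + 2 b$
$X{\left(\sqrt{-4 - 4},f \right)} \left(-72\right) = \left(\left(-7\right) 2 + 2 \sqrt{-4 - 4}\right) \left(-72\right) = \left(-14 + 2 \sqrt{-8}\right) \left(-72\right) = \left(-14 + 2 \cdot 2 i \sqrt{2}\right) \left(-72\right) = \left(-14 + 4 i \sqrt{2}\right) \left(-72\right) = 1008 - 288 i \sqrt{2}$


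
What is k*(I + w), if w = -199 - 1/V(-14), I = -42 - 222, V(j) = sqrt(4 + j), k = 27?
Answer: -12501 + 27*I*sqrt(10)/10 ≈ -12501.0 + 8.5381*I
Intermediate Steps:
I = -264
w = -199 + I*sqrt(10)/10 (w = -199 - 1/(sqrt(4 - 14)) = -199 - 1/(sqrt(-10)) = -199 - 1/(I*sqrt(10)) = -199 - (-1)*I*sqrt(10)/10 = -199 + I*sqrt(10)/10 ≈ -199.0 + 0.31623*I)
k*(I + w) = 27*(-264 + (-199 + I*sqrt(10)/10)) = 27*(-463 + I*sqrt(10)/10) = -12501 + 27*I*sqrt(10)/10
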